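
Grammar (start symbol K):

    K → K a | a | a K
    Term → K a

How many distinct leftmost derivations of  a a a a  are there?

Parse trees for a a a a:
  [K [K [K [K a] a] a] a]
  [K [K [K a [K a]] a] a]
  [K [K a [K [K a] a]] a]
  [K [K a [K a [K a]]] a]
  [K a [K [K [K a] a] a]]
  [K a [K [K a [K a]] a]]
  [K a [K a [K [K a] a]]]
  [K a [K a [K a [K a]]]]

8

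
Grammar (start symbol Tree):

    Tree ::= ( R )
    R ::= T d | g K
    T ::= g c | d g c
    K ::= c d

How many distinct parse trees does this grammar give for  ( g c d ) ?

2

Parse trees for ( g c d ):
  [Tree ( [R [T g c] d] )]
  [Tree ( [R g [K c d]] )]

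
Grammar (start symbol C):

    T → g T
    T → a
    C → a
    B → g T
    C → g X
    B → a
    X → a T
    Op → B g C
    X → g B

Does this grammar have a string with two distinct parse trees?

(Op is unreachable from C, so its rules don't affect L(C).) Restricted to the reachable nonterminals, every rule has the form A → t or A → t B, and no two rules for the same A share a first terminal. The grammar encodes a DFA — one run per string.

Unambiguous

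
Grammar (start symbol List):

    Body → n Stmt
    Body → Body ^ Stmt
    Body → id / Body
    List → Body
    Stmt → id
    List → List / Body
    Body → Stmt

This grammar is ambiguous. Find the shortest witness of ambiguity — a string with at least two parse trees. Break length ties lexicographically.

length 1: no string has ≥2 trees
length 2: no string has ≥2 trees
length 3: id / id has 2 parse trees

Two derivations of id / id:
  List ⇒ Body ⇒ id / Body ⇒ id / Stmt ⇒ id / id
  List ⇒ List / Body ⇒ Body / Body ⇒ Stmt / Body ⇒ id / Body ⇒ id / Stmt ⇒ id / id

id / id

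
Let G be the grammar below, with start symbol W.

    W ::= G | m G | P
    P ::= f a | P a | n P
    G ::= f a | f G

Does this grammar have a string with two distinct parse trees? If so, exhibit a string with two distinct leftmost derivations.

Ambiguous

Witness: f a

Derivation 1: W ⇒ G ⇒ f a
Derivation 2: W ⇒ P ⇒ f a

Two distinct leftmost derivations for the same string.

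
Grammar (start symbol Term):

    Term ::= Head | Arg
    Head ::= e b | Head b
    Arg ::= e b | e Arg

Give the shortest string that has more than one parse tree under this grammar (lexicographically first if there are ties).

e b

length 2: e b has 2 parse trees

Two derivations of e b:
  Term ⇒ Head ⇒ e b
  Term ⇒ Arg ⇒ e b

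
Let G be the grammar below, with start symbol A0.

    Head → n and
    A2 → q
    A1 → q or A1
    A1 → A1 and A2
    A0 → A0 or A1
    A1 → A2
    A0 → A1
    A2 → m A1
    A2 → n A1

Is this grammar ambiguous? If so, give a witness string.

Ambiguous

Witness: q or q

Derivation 1: A0 ⇒ A0 or A1 ⇒ A1 or A1 ⇒ A2 or A1 ⇒ q or A1 ⇒ q or A2 ⇒ q or q
Derivation 2: A0 ⇒ A1 ⇒ q or A1 ⇒ q or A2 ⇒ q or q

Two distinct leftmost derivations for the same string.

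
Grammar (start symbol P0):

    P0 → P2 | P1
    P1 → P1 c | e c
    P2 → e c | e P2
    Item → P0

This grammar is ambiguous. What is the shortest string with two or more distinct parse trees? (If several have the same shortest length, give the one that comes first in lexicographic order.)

e c

length 2: e c has 2 parse trees

Two derivations of e c:
  P0 ⇒ P2 ⇒ e c
  P0 ⇒ P1 ⇒ e c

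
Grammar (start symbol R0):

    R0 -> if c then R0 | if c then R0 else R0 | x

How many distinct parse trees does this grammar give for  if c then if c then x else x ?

Parse trees for if c then if c then x else x:
  [R0 if c then [R0 if c then [R0 x] else [R0 x]]]
  [R0 if c then [R0 if c then [R0 x]] else [R0 x]]

2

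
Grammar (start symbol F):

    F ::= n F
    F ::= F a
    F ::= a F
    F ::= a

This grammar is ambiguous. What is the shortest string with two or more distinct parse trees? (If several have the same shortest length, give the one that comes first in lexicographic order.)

a a

length 1: no string has ≥2 trees
length 2: a a has 2 parse trees

Two derivations of a a:
  F ⇒ F a ⇒ a a
  F ⇒ a F ⇒ a a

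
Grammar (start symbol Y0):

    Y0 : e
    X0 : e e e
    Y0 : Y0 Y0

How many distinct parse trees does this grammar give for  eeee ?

5

Parse trees for eeee:
  [Y0 [Y0 e] [Y0 [Y0 e] [Y0 [Y0 e] [Y0 e]]]]
  [Y0 [Y0 e] [Y0 [Y0 [Y0 e] [Y0 e]] [Y0 e]]]
  [Y0 [Y0 [Y0 e] [Y0 e]] [Y0 [Y0 e] [Y0 e]]]
  [Y0 [Y0 [Y0 e] [Y0 [Y0 e] [Y0 e]]] [Y0 e]]
  [Y0 [Y0 [Y0 [Y0 e] [Y0 e]] [Y0 e]] [Y0 e]]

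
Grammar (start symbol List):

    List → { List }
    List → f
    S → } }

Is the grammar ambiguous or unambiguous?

Unambiguous

Only List is reachable from List; ignoring the rest: Each string is a nest of matched brackets around a single atom. An opening bracket forces the recursive rule; an atom forces the base rule.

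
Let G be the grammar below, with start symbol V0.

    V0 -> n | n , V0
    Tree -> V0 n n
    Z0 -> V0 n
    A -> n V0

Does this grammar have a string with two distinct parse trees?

Only V0 is reachable from V0; ignoring the rest: The reachable grammar is A → atom sep A | atom. Each atom is followed by either the separator (recurse) or end-of-string (stop) — no choice point.

Unambiguous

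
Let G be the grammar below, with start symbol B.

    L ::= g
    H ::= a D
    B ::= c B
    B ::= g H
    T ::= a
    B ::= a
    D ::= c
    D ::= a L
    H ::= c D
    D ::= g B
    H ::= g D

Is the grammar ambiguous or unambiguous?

Unambiguous

Only B, H, D, L are reachable from B; ignoring the rest: The reachable rules are right-linear with at most one rule per (nonterminal, next-terminal) pair. Each input token forces the next rule, so parsing is deterministic.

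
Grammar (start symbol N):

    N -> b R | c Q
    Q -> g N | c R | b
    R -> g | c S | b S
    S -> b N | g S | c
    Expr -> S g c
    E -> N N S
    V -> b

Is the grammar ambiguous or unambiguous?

Only N, Q, R, S are reachable from N; ignoring the rest: Restricted to the reachable nonterminals, every rule has the form A → t or A → t B, and no two rules for the same A share a first terminal. The grammar encodes a DFA — one run per string.

Unambiguous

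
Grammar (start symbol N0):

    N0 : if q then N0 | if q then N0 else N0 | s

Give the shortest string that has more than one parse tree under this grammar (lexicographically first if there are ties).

if q then if q then s else s

length 1: no string has ≥2 trees
length 4: no string has ≥2 trees
length 6: no string has ≥2 trees
length 7: no string has ≥2 trees
length 9: if q then if q then s else s has 2 parse trees

Two derivations of if q then if q then s else s:
  N0 ⇒ if q then N0 ⇒ if q then if q then N0 else N0 ⇒ if q then if q then s else N0 ⇒ if q then if q then s else s
  N0 ⇒ if q then N0 else N0 ⇒ if q then if q then N0 else N0 ⇒ if q then if q then s else N0 ⇒ if q then if q then s else s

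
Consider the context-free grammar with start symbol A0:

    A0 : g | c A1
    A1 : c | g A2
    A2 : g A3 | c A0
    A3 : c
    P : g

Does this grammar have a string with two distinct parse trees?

(P is unreachable from A0, so its rules don't affect L(A0).) Each reachable nonterminal has at most one production per leading terminal, and all productions are right-linear; the derivation is determined token-by-token.

Unambiguous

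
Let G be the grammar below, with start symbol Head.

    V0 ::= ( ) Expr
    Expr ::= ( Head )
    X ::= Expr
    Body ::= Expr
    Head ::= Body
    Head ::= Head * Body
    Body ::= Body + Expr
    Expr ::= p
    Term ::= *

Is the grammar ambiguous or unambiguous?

Unambiguous

Only Head, Body, Expr are reachable from Head; ignoring the rest: Head → Head * Body | Body  ;  Body → Body + Expr | Expr  — a left-associative chain with Expr at the bottom. Each string factors uniquely by precedence.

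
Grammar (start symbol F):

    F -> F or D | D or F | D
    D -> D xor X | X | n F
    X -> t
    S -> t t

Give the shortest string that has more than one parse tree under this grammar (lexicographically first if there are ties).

t or t

length 1: no string has ≥2 trees
length 2: no string has ≥2 trees
length 3: t or t has 2 parse trees

Two derivations of t or t:
  F ⇒ F or D ⇒ D or D ⇒ X or D ⇒ t or D ⇒ t or X ⇒ t or t
  F ⇒ D or F ⇒ X or F ⇒ t or F ⇒ t or D ⇒ t or X ⇒ t or t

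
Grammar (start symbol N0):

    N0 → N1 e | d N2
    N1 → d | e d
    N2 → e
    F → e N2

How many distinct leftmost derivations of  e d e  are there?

Parse trees for e d e:
  [N0 [N1 e d] e]

1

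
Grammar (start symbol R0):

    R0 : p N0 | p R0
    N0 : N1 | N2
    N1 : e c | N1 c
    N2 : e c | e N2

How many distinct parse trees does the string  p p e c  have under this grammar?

2

Parse trees for p p e c:
  [R0 p [R0 p [N0 [N1 e c]]]]
  [R0 p [R0 p [N0 [N2 e c]]]]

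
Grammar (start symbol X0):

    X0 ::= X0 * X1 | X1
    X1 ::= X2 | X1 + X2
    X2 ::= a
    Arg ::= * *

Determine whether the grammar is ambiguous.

(Arg is unreachable from X0, so its rules don't affect L(X0).) X0 → X0 * X1 | X1  ;  X1 → X1 + X2 | X2  — a left-associative chain with X2 at the bottom. Each string factors uniquely by precedence.

Unambiguous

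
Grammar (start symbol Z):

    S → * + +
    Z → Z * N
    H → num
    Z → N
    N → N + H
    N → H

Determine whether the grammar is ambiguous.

Only Z, N, H are reachable from Z; ignoring the rest: The grammar is stratified — Z handles '*' (left-recursive), N handles '+', H atoms. Each operator has a fixed associativity and precedence level, so every string has one parse.

Unambiguous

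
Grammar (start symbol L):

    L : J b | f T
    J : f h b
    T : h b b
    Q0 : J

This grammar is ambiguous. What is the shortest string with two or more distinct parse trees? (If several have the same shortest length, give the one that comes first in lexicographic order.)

f h b b

length 4: f h b b has 2 parse trees

Two derivations of f h b b:
  L ⇒ J b ⇒ f h b b
  L ⇒ f T ⇒ f h b b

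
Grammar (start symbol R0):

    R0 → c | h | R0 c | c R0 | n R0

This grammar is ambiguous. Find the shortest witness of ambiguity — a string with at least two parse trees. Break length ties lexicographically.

c c

length 1: no string has ≥2 trees
length 2: c c has 2 parse trees

Two derivations of c c:
  R0 ⇒ R0 c ⇒ c c
  R0 ⇒ c R0 ⇒ c c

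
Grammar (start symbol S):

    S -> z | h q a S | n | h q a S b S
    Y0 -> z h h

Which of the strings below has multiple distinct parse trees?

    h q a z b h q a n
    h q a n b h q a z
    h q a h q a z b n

h q a h q a z b n

h q a z b h q a n: 1 tree
h q a n b h q a z: 1 tree
h q a h q a z b n: 2 trees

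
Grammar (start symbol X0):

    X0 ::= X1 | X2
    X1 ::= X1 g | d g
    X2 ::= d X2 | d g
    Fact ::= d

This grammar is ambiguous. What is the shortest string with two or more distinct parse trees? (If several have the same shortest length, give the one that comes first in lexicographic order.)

d g

length 2: d g has 2 parse trees

Two derivations of d g:
  X0 ⇒ X1 ⇒ d g
  X0 ⇒ X2 ⇒ d g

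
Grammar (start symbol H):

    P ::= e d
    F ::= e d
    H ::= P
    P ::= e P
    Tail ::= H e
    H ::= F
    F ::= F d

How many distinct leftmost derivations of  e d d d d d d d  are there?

Parse trees for e d d d d d d d:
  [H [F [F [F [F [F [F [F e d] d] d] d] d] d] d]]

1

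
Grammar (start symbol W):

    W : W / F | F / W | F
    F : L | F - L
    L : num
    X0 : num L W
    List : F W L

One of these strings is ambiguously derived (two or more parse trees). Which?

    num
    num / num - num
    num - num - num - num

num / num - num

num: 1 tree
num / num - num: 2 trees
num - num - num - num: 1 tree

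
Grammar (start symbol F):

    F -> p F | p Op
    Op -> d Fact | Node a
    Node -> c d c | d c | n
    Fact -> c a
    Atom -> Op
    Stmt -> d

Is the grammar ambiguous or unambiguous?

Ambiguous

Witness: p d c a

Derivation 1: F ⇒ p Op ⇒ p d Fact ⇒ p d c a
Derivation 2: F ⇒ p Op ⇒ p Node a ⇒ p d c a

Two distinct leftmost derivations for the same string.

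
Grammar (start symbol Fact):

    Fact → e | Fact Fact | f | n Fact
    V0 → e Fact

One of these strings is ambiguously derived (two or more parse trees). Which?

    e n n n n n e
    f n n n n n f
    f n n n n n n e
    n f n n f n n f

e n n n n n e: 1 tree
f n n n n n f: 1 tree
f n n n n n n e: 1 tree
n f n n f n n f: 9 trees

n f n n f n n f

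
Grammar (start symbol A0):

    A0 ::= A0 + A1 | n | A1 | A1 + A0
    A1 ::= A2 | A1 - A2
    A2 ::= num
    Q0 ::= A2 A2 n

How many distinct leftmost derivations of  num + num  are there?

2

Parse trees for num + num:
  [A0 [A0 [A1 [A2 num]]] + [A1 [A2 num]]]
  [A0 [A1 [A2 num]] + [A0 [A1 [A2 num]]]]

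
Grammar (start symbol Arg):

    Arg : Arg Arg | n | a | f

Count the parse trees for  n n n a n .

Parse trees for n n n a n (showing first 6 of 14):
  [Arg [Arg n] [Arg [Arg n] [Arg [Arg n] [Arg [Arg a] [Arg n]]]]]
  [Arg [Arg n] [Arg [Arg n] [Arg [Arg [Arg n] [Arg a]] [Arg n]]]]
  [Arg [Arg n] [Arg [Arg [Arg n] [Arg n]] [Arg [Arg a] [Arg n]]]]
  [Arg [Arg n] [Arg [Arg [Arg n] [Arg [Arg n] [Arg a]]] [Arg n]]]
  [Arg [Arg n] [Arg [Arg [Arg [Arg n] [Arg n]] [Arg a]] [Arg n]]]
  [Arg [Arg [Arg n] [Arg n]] [Arg [Arg n] [Arg [Arg a] [Arg n]]]]

14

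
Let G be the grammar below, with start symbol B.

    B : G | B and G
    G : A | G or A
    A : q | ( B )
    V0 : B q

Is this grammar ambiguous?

Unambiguous

Only B, G, A are reachable from B; ignoring the rest: B → B and G | G  ;  G → G or A | A  — a left-associative chain with A at the bottom. Each string factors uniquely by precedence.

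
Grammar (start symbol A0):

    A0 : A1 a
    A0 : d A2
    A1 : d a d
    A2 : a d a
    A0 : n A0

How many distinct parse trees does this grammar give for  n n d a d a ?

2

Parse trees for n n d a d a:
  [A0 n [A0 n [A0 [A1 d a d] a]]]
  [A0 n [A0 n [A0 d [A2 a d a]]]]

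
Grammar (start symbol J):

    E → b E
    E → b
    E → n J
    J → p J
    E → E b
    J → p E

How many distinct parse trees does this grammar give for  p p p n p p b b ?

3

Parse trees for p p p n p p b b:
  [J p [J p [J p [E n [J p [J p [E b [E b]]]]]]]]
  [J p [J p [J p [E n [J p [J p [E [E b] b]]]]]]]
  [J p [J p [J p [E [E n [J p [J p [E b]]]] b]]]]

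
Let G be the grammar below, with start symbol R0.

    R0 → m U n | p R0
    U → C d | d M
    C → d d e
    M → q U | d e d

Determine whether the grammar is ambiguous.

Witness: m d d e d n

Derivation 1: R0 ⇒ m U n ⇒ m C d n ⇒ m d d e d n
Derivation 2: R0 ⇒ m U n ⇒ m d M n ⇒ m d d e d n

Two distinct leftmost derivations for the same string.

Ambiguous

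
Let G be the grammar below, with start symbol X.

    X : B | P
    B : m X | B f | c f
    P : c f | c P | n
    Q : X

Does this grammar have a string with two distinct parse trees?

Witness: c f

Derivation 1: X ⇒ B ⇒ c f
Derivation 2: X ⇒ P ⇒ c f

Two distinct leftmost derivations for the same string.

Ambiguous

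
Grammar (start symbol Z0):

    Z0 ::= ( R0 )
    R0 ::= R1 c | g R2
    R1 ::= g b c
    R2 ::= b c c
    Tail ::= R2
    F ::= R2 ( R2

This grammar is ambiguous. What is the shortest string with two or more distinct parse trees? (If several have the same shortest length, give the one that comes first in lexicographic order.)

length 6: ( g b c c ) has 2 parse trees

Two derivations of ( g b c c ):
  Z0 ⇒ ( R0 ) ⇒ ( R1 c ) ⇒ ( g b c c )
  Z0 ⇒ ( R0 ) ⇒ ( g R2 ) ⇒ ( g b c c )

( g b c c )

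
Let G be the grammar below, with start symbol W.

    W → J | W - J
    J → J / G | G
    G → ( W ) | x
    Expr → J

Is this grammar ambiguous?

(Expr is unreachable from W, so its rules don't affect L(W).) The grammar is stratified — W handles '-' (left-recursive), J handles '/', G atoms. Each operator has a fixed associativity and precedence level, so every string has one parse.

Unambiguous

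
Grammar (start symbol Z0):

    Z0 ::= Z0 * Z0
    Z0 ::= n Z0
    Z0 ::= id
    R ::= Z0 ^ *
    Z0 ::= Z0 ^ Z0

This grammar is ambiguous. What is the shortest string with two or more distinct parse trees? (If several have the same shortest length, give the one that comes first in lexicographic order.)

n id * id

length 1: no string has ≥2 trees
length 2: no string has ≥2 trees
length 3: no string has ≥2 trees
length 4: n id * id has 2 parse trees

Two derivations of n id * id:
  Z0 ⇒ Z0 * Z0 ⇒ n Z0 * Z0 ⇒ n id * Z0 ⇒ n id * id
  Z0 ⇒ n Z0 ⇒ n Z0 * Z0 ⇒ n id * Z0 ⇒ n id * id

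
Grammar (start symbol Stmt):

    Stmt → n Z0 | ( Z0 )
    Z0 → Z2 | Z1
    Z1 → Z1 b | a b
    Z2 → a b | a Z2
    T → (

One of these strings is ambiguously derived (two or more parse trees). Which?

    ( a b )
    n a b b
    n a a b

( a b ): 2 trees
n a b b: 1 tree
n a a b: 1 tree

( a b )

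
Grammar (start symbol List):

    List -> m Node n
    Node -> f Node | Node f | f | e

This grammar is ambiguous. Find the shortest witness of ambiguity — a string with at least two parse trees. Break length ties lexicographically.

m f f n

length 3: no string has ≥2 trees
length 4: m f f n has 2 parse trees

Two derivations of m f f n:
  List ⇒ m Node n ⇒ m f Node n ⇒ m f f n
  List ⇒ m Node n ⇒ m Node f n ⇒ m f f n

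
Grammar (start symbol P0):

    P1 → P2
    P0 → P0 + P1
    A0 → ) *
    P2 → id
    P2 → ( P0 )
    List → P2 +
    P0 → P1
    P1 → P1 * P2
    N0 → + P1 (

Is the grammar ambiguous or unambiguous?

Unambiguous

Only P0, P1, P2 are reachable from P0; ignoring the rest: The grammar is stratified — P0 handles '+' (left-recursive), P1 handles '*', P2 atoms. Each operator has a fixed associativity and precedence level, so every string has one parse.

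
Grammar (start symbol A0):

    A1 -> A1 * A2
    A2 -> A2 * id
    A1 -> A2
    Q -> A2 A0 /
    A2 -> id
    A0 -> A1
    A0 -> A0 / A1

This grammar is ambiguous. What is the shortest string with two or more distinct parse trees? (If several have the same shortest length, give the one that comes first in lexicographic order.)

id * id

length 1: no string has ≥2 trees
length 3: id * id has 2 parse trees

Two derivations of id * id:
  A0 ⇒ A1 ⇒ A1 * A2 ⇒ A2 * A2 ⇒ id * A2 ⇒ id * id
  A0 ⇒ A1 ⇒ A2 ⇒ A2 * id ⇒ id * id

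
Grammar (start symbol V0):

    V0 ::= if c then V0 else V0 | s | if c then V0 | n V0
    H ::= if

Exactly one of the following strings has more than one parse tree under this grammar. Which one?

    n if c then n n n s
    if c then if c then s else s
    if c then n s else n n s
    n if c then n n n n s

if c then if c then s else s

n if c then n n n s: 1 tree
if c then if c then s else s: 2 trees
if c then n s else n n s: 1 tree
n if c then n n n n s: 1 tree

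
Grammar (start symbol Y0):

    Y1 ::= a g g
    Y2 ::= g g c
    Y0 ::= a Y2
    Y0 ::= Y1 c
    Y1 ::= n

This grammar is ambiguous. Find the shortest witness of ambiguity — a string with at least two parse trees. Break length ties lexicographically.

length 2: no string has ≥2 trees
length 4: a g g c has 2 parse trees

Two derivations of a g g c:
  Y0 ⇒ a Y2 ⇒ a g g c
  Y0 ⇒ Y1 c ⇒ a g g c

a g g c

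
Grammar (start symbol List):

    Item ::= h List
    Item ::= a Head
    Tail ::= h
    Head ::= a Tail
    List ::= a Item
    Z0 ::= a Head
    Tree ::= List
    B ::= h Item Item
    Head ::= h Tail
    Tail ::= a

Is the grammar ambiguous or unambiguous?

Unambiguous

(Tree, B, Z0 are unreachable from List, so their rules don't affect L(List).) The reachable rules are right-linear with at most one rule per (nonterminal, next-terminal) pair. Each input token forces the next rule, so parsing is deterministic.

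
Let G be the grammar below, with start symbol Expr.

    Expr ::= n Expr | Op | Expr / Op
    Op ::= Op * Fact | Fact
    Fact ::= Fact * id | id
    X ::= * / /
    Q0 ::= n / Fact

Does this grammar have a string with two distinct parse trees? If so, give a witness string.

Ambiguous

Witness: id * id

Derivation 1: Expr ⇒ Op ⇒ Op * Fact ⇒ Fact * Fact ⇒ id * Fact ⇒ id * id
Derivation 2: Expr ⇒ Op ⇒ Fact ⇒ Fact * id ⇒ id * id

Two distinct leftmost derivations for the same string.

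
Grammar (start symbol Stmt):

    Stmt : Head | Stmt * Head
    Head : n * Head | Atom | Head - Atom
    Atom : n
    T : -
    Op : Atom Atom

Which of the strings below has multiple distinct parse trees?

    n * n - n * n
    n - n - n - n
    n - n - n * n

n * n - n * n: 3 trees
n - n - n - n: 1 tree
n - n - n * n: 1 tree

n * n - n * n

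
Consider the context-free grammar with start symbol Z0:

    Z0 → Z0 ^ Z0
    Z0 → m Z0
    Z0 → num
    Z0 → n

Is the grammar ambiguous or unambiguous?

Ambiguous

Witness: m n ^ n

Derivation 1: Z0 ⇒ Z0 ^ Z0 ⇒ m Z0 ^ Z0 ⇒ m n ^ Z0 ⇒ m n ^ n
Derivation 2: Z0 ⇒ m Z0 ⇒ m Z0 ^ Z0 ⇒ m n ^ Z0 ⇒ m n ^ n

Two distinct leftmost derivations for the same string.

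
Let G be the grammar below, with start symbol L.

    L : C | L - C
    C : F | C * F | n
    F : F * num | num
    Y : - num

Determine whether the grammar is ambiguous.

Ambiguous

Witness: num * num

Derivation 1: L ⇒ C ⇒ F ⇒ F * num ⇒ num * num
Derivation 2: L ⇒ C ⇒ C * F ⇒ F * F ⇒ num * F ⇒ num * num

Two distinct leftmost derivations for the same string.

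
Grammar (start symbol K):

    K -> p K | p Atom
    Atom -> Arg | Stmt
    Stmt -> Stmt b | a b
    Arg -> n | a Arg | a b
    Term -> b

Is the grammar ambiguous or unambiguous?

Witness: p a b

Derivation 1: K ⇒ p Atom ⇒ p Arg ⇒ p a b
Derivation 2: K ⇒ p Atom ⇒ p Stmt ⇒ p a b

Two distinct leftmost derivations for the same string.

Ambiguous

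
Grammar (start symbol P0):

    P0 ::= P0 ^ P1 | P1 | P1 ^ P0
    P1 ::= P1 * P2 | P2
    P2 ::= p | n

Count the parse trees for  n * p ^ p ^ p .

Parse trees for n * p ^ p ^ p:
  [P0 [P0 [P0 [P1 [P1 [P2 n]] * [P2 p]]] ^ [P1 [P2 p]]] ^ [P1 [P2 p]]]
  [P0 [P0 [P1 [P1 [P2 n]] * [P2 p]] ^ [P0 [P1 [P2 p]]]] ^ [P1 [P2 p]]]
  [P0 [P1 [P1 [P2 n]] * [P2 p]] ^ [P0 [P0 [P1 [P2 p]]] ^ [P1 [P2 p]]]]
  [P0 [P1 [P1 [P2 n]] * [P2 p]] ^ [P0 [P1 [P2 p]] ^ [P0 [P1 [P2 p]]]]]

4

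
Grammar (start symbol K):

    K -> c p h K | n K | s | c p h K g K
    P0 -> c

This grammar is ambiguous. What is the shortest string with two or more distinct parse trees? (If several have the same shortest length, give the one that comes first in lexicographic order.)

length 1: no string has ≥2 trees
length 2: no string has ≥2 trees
length 3: no string has ≥2 trees
length 4: no string has ≥2 trees
length 5: no string has ≥2 trees
length 6: no string has ≥2 trees
length 7: no string has ≥2 trees
length 8: no string has ≥2 trees
length 9: c p h c p h s g s has 2 parse trees

Two derivations of c p h c p h s g s:
  K ⇒ c p h K ⇒ c p h c p h K g K ⇒ c p h c p h s g K ⇒ c p h c p h s g s
  K ⇒ c p h K g K ⇒ c p h c p h K g K ⇒ c p h c p h s g K ⇒ c p h c p h s g s

c p h c p h s g s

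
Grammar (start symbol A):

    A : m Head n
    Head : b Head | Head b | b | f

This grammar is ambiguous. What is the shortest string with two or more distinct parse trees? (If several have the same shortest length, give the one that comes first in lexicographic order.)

length 3: no string has ≥2 trees
length 4: m b b n has 2 parse trees

Two derivations of m b b n:
  A ⇒ m Head n ⇒ m b Head n ⇒ m b b n
  A ⇒ m Head n ⇒ m Head b n ⇒ m b b n

m b b n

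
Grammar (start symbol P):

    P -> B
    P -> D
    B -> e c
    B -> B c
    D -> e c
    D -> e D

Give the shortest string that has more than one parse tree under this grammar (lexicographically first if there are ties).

length 2: e c has 2 parse trees

Two derivations of e c:
  P ⇒ B ⇒ e c
  P ⇒ D ⇒ e c

e c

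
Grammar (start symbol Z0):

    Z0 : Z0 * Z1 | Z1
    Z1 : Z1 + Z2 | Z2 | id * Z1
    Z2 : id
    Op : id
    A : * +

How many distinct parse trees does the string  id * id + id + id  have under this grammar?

Parse trees for id * id + id + id:
  [Z0 [Z0 [Z1 [Z2 id]]] * [Z1 [Z1 [Z1 [Z2 id]] + [Z2 id]] + [Z2 id]]]
  [Z0 [Z1 [Z1 [Z1 id * [Z1 [Z2 id]]] + [Z2 id]] + [Z2 id]]]
  [Z0 [Z1 [Z1 id * [Z1 [Z1 [Z2 id]] + [Z2 id]]] + [Z2 id]]]
  [Z0 [Z1 id * [Z1 [Z1 [Z1 [Z2 id]] + [Z2 id]] + [Z2 id]]]]

4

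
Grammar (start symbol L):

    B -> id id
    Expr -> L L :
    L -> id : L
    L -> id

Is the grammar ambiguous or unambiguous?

Only L is reachable from L; ignoring the rest: Right-recursive list with a separator: after each atom, whether the separator follows determines the rule. One parse per string.

Unambiguous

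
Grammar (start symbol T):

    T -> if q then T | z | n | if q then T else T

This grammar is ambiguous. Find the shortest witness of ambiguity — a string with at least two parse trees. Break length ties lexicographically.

length 1: no string has ≥2 trees
length 4: no string has ≥2 trees
length 6: no string has ≥2 trees
length 7: no string has ≥2 trees
length 9: if q then if q then n else n has 2 parse trees

Two derivations of if q then if q then n else n:
  T ⇒ if q then T ⇒ if q then if q then T else T ⇒ if q then if q then n else T ⇒ if q then if q then n else n
  T ⇒ if q then T else T ⇒ if q then if q then T else T ⇒ if q then if q then n else T ⇒ if q then if q then n else n

if q then if q then n else n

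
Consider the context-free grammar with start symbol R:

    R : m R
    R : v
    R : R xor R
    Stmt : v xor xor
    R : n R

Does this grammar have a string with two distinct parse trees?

Ambiguous

Witness: m v xor v

Derivation 1: R ⇒ m R ⇒ m R xor R ⇒ m v xor R ⇒ m v xor v
Derivation 2: R ⇒ R xor R ⇒ m R xor R ⇒ m v xor R ⇒ m v xor v

Two distinct leftmost derivations for the same string.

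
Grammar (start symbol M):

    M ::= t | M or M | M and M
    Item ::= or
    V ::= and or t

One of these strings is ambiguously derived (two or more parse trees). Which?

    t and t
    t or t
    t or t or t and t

t and t: 1 tree
t or t: 1 tree
t or t or t and t: 5 trees

t or t or t and t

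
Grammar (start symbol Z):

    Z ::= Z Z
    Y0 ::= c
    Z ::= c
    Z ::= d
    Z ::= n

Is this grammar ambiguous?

Witness: c c c

Derivation 1: Z ⇒ Z Z ⇒ Z Z Z ⇒ c Z Z ⇒ c c Z ⇒ c c c
Derivation 2: Z ⇒ Z Z ⇒ c Z ⇒ c Z Z ⇒ c c Z ⇒ c c c

Two distinct leftmost derivations for the same string.

Ambiguous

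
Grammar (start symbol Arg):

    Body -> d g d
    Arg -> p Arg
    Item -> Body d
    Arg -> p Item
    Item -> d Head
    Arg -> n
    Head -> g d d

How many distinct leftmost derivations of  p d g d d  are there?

2

Parse trees for p d g d d:
  [Arg p [Item [Body d g d] d]]
  [Arg p [Item d [Head g d d]]]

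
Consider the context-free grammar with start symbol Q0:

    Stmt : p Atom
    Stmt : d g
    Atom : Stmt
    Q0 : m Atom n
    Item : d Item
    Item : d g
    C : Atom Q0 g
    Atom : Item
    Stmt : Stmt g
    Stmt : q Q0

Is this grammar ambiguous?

Witness: m d g n

Derivation 1: Q0 ⇒ m Atom n ⇒ m Stmt n ⇒ m d g n
Derivation 2: Q0 ⇒ m Atom n ⇒ m Item n ⇒ m d g n

Two distinct leftmost derivations for the same string.

Ambiguous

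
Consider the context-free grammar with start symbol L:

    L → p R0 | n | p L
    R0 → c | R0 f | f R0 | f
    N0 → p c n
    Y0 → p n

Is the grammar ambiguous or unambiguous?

Ambiguous

Witness: p f f

Derivation 1: L ⇒ p R0 ⇒ p R0 f ⇒ p f f
Derivation 2: L ⇒ p R0 ⇒ p f R0 ⇒ p f f

Two distinct leftmost derivations for the same string.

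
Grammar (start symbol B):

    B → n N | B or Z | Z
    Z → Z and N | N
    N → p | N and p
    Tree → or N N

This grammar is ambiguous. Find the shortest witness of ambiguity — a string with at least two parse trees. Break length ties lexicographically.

length 1: no string has ≥2 trees
length 2: no string has ≥2 trees
length 3: p and p has 2 parse trees

Two derivations of p and p:
  B ⇒ Z ⇒ Z and N ⇒ N and N ⇒ p and N ⇒ p and p
  B ⇒ Z ⇒ N ⇒ N and p ⇒ p and p

p and p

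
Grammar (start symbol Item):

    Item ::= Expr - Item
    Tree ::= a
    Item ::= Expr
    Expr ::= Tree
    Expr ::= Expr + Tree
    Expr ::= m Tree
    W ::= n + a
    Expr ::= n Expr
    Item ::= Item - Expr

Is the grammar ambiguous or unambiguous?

Witness: a - a

Derivation 1: Item ⇒ Expr - Item ⇒ Tree - Item ⇒ a - Item ⇒ a - Expr ⇒ a - Tree ⇒ a - a
Derivation 2: Item ⇒ Item - Expr ⇒ Expr - Expr ⇒ Tree - Expr ⇒ a - Expr ⇒ a - Tree ⇒ a - a

Two distinct leftmost derivations for the same string.

Ambiguous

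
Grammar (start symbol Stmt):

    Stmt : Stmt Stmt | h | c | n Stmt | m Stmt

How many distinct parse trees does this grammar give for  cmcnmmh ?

3

Parse trees for cmcnmmh:
  [Stmt [Stmt c] [Stmt [Stmt m [Stmt c]] [Stmt n [Stmt m [Stmt m [Stmt h]]]]]]
  [Stmt [Stmt c] [Stmt m [Stmt [Stmt c] [Stmt n [Stmt m [Stmt m [Stmt h]]]]]]]
  [Stmt [Stmt [Stmt c] [Stmt m [Stmt c]]] [Stmt n [Stmt m [Stmt m [Stmt h]]]]]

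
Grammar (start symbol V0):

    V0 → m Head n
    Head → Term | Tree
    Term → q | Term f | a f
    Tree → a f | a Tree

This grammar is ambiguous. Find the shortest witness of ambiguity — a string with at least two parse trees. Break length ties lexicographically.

length 3: no string has ≥2 trees
length 4: m a f n has 2 parse trees

Two derivations of m a f n:
  V0 ⇒ m Head n ⇒ m Term n ⇒ m a f n
  V0 ⇒ m Head n ⇒ m Tree n ⇒ m a f n

m a f n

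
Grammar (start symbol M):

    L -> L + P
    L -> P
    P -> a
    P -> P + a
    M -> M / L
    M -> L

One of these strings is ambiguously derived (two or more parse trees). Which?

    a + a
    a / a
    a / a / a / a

a + a

a + a: 2 trees
a / a: 1 tree
a / a / a / a: 1 tree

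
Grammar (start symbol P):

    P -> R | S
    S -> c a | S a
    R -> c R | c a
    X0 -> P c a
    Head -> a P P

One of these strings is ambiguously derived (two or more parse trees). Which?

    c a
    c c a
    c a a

c a

c a: 2 trees
c c a: 1 tree
c a a: 1 tree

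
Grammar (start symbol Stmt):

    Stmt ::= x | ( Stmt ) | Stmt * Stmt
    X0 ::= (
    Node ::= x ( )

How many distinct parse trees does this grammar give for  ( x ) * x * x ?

2

Parse trees for ( x ) * x * x:
  [Stmt [Stmt ( [Stmt x] )] * [Stmt [Stmt x] * [Stmt x]]]
  [Stmt [Stmt [Stmt ( [Stmt x] )] * [Stmt x]] * [Stmt x]]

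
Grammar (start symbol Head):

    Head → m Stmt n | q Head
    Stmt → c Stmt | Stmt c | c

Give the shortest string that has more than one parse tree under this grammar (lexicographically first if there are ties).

length 3: no string has ≥2 trees
length 4: m c c n has 2 parse trees

Two derivations of m c c n:
  Head ⇒ m Stmt n ⇒ m c Stmt n ⇒ m c c n
  Head ⇒ m Stmt n ⇒ m Stmt c n ⇒ m c c n

m c c n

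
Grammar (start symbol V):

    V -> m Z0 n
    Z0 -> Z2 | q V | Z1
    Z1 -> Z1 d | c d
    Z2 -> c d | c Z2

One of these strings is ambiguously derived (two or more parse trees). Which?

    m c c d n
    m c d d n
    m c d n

m c c d n: 1 tree
m c d d n: 1 tree
m c d n: 2 trees

m c d n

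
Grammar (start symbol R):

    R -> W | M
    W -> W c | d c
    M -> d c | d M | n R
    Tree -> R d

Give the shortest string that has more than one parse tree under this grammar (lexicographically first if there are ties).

d c

length 2: d c has 2 parse trees

Two derivations of d c:
  R ⇒ W ⇒ d c
  R ⇒ M ⇒ d c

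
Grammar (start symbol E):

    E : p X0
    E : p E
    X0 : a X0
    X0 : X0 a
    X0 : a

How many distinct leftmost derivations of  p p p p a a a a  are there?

8

Parse trees for p p p p a a a a:
  [E p [E p [E p [E p [X0 a [X0 a [X0 a [X0 a]]]]]]]]
  [E p [E p [E p [E p [X0 a [X0 a [X0 [X0 a] a]]]]]]]
  [E p [E p [E p [E p [X0 a [X0 [X0 a [X0 a]] a]]]]]]
  [E p [E p [E p [E p [X0 a [X0 [X0 [X0 a] a] a]]]]]]
  [E p [E p [E p [E p [X0 [X0 a [X0 a [X0 a]]] a]]]]]
  [E p [E p [E p [E p [X0 [X0 a [X0 [X0 a] a]] a]]]]]
  [E p [E p [E p [E p [X0 [X0 [X0 a [X0 a]] a] a]]]]]
  [E p [E p [E p [E p [X0 [X0 [X0 [X0 a] a] a] a]]]]]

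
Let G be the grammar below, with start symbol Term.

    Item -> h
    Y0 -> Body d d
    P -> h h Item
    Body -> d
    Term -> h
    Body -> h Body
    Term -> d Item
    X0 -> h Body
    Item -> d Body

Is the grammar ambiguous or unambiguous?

Only Term, Item, Body are reachable from Term; ignoring the rest: The reachable rules are right-linear with at most one rule per (nonterminal, next-terminal) pair. Each input token forces the next rule, so parsing is deterministic.

Unambiguous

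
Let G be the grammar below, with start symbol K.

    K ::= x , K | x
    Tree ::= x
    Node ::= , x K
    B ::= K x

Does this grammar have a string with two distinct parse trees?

(Tree, Node, B are unreachable from K, so their rules don't affect L(K).) The reachable grammar is A → atom sep A | atom. Each atom is followed by either the separator (recurse) or end-of-string (stop) — no choice point.

Unambiguous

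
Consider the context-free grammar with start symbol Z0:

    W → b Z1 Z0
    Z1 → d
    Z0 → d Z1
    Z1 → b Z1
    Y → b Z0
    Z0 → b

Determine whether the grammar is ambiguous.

Unambiguous

(Y, W are unreachable from Z0, so their rules don't affect L(Z0).) Each reachable nonterminal has at most one production per leading terminal, and all productions are right-linear; the derivation is determined token-by-token.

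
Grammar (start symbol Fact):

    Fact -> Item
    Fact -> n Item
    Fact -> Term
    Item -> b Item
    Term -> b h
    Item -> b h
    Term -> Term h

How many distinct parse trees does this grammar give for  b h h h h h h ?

1

Parse trees for b h h h h h h:
  [Fact [Term [Term [Term [Term [Term [Term b h] h] h] h] h] h]]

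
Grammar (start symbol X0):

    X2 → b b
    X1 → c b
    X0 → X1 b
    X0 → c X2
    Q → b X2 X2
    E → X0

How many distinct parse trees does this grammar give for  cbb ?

2

Parse trees for cbb:
  [X0 [X1 c b] b]
  [X0 c [X2 b b]]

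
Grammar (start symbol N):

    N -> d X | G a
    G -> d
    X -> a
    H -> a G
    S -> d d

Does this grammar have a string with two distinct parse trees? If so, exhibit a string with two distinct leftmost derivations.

Ambiguous

Witness: d a

Derivation 1: N ⇒ d X ⇒ d a
Derivation 2: N ⇒ G a ⇒ d a

Two distinct leftmost derivations for the same string.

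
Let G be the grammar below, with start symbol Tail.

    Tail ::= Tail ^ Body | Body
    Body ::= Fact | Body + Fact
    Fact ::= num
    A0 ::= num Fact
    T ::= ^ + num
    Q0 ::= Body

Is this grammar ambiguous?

Unambiguous

Only Tail, Body, Fact are reachable from Tail; ignoring the rest: This is a standard precedence ladder (Tail over Body over Fact), with each level left-recursive on its own operator ('^' at Tail, '+' at Body). That structure is LR(1), hence unambiguous.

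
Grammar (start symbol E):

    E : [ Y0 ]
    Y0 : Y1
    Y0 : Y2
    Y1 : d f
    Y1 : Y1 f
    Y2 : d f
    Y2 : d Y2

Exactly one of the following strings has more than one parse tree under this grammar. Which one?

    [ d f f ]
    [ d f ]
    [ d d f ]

[ d f f ]: 1 tree
[ d f ]: 2 trees
[ d d f ]: 1 tree

[ d f ]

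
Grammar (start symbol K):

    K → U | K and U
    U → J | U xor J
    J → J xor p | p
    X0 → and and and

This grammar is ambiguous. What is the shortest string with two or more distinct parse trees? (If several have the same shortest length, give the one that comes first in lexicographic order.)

p xor p

length 1: no string has ≥2 trees
length 3: p xor p has 2 parse trees

Two derivations of p xor p:
  K ⇒ U ⇒ J ⇒ J xor p ⇒ p xor p
  K ⇒ U ⇒ U xor J ⇒ J xor J ⇒ p xor J ⇒ p xor p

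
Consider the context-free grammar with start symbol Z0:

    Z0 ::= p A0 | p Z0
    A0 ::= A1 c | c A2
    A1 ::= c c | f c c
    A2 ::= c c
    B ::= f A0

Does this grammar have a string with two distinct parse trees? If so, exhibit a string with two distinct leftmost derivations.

Ambiguous

Witness: p c c c

Derivation 1: Z0 ⇒ p A0 ⇒ p A1 c ⇒ p c c c
Derivation 2: Z0 ⇒ p A0 ⇒ p c A2 ⇒ p c c c

Two distinct leftmost derivations for the same string.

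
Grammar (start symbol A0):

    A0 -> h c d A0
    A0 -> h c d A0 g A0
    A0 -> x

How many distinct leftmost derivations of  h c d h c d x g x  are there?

Parse trees for h c d h c d x g x:
  [A0 h c d [A0 h c d [A0 x] g [A0 x]]]
  [A0 h c d [A0 h c d [A0 x]] g [A0 x]]

2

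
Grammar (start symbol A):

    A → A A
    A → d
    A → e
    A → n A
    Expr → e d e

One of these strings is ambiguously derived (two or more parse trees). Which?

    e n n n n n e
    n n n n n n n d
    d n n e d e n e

e n n n n n e: 1 tree
n n n n n n n d: 1 tree
d n n e d e n e: 48 trees

d n n e d e n e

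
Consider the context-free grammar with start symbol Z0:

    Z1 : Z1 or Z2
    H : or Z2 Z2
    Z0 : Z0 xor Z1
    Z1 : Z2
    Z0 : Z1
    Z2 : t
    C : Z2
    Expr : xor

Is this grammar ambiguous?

(Expr, C, H are unreachable from Z0, so their rules don't affect L(Z0).) Z0 → Z0 xor Z1 | Z1  ;  Z1 → Z1 or Z2 | Z2  — a left-associative chain with Z2 at the bottom. Each string factors uniquely by precedence.

Unambiguous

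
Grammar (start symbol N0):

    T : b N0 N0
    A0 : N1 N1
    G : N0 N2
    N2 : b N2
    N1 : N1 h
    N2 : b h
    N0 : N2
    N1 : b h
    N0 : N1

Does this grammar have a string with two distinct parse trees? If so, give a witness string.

Witness: b h

Derivation 1: N0 ⇒ N2 ⇒ b h
Derivation 2: N0 ⇒ N1 ⇒ b h

Two distinct leftmost derivations for the same string.

Ambiguous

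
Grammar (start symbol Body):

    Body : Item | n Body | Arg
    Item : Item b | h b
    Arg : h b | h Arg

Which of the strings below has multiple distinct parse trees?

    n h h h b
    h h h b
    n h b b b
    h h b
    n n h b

n h h h b: 1 tree
h h h b: 1 tree
n h b b b: 1 tree
h h b: 1 tree
n n h b: 2 trees

n n h b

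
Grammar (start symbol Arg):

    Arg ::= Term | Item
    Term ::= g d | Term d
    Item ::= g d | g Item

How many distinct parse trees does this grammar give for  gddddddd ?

Parse trees for gddddddd:
  [Arg [Term [Term [Term [Term [Term [Term [Term g d] d] d] d] d] d] d]]

1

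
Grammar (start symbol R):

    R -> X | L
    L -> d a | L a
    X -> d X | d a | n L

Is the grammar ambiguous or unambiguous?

Witness: d a

Derivation 1: R ⇒ X ⇒ d a
Derivation 2: R ⇒ L ⇒ d a

Two distinct leftmost derivations for the same string.

Ambiguous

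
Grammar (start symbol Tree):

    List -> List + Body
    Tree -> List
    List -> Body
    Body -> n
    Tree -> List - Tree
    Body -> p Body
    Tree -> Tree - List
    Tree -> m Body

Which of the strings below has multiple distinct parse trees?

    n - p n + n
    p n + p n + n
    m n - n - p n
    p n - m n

n - p n + n: 2 trees
p n + p n + n: 1 tree
m n - n - p n: 1 tree
p n - m n: 1 tree

n - p n + n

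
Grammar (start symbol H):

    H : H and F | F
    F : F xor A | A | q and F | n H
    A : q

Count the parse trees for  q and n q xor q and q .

7

Parse trees for q and n q xor q and q:
  [H [H [F [A q]]] and [F n [H [H [F [F [A q]] xor [A q]]] and [F [A q]]]]]
  [H [H [H [F [A q]]] and [F [F n [H [F [A q]]]] xor [A q]]] and [F [A q]]]
  [H [H [H [F [A q]]] and [F n [H [F [F [A q]] xor [A q]]]]] and [F [A q]]]
  [H [H [F [F q and [F n [H [F [A q]]]]] xor [A q]]] and [F [A q]]]
  [H [H [F q and [F [F n [H [F [A q]]]] xor [A q]]]] and [F [A q]]]
  [H [H [F q and [F n [H [F [F [A q]] xor [A q]]]]]] and [F [A q]]]
  [H [F q and [F n [H [H [F [F [A q]] xor [A q]]] and [F [A q]]]]]]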